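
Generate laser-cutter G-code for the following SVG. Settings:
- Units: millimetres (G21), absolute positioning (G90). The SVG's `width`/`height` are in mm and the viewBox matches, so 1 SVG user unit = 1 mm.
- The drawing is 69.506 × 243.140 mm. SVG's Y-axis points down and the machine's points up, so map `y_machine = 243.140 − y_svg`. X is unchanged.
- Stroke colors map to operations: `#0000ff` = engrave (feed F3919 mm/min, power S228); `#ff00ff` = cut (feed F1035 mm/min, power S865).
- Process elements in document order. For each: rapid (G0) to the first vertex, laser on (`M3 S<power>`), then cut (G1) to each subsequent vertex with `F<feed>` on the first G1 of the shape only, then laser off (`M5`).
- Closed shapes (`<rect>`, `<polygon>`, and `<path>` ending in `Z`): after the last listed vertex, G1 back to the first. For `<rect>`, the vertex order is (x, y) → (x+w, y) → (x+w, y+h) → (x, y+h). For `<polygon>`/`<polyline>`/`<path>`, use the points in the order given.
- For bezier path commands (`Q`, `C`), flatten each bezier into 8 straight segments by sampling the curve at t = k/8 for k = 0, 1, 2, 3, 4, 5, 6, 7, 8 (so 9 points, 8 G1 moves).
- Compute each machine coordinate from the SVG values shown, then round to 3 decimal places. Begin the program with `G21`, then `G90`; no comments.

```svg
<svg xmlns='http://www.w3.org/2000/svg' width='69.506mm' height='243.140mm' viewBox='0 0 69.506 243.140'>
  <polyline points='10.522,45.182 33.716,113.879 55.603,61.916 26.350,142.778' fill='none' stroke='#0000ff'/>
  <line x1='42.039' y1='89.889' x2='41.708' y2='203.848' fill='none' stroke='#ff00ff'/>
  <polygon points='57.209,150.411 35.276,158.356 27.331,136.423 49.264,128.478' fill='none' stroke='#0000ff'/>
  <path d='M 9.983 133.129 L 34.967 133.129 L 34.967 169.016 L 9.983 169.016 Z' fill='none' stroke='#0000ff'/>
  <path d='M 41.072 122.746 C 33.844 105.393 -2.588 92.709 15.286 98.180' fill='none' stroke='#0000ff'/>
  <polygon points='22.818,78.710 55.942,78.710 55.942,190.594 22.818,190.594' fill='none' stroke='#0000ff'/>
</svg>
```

G21
G90
G0 X10.522 Y197.958
M3 S228
G1 X33.716 Y129.261 F3919
G1 X55.603 Y181.224
G1 X26.350 Y100.362
M5
G0 X42.039 Y153.251
M3 S865
G1 X41.708 Y39.292 F1035
M5
G0 X57.209 Y92.729
M3 S228
G1 X35.276 Y84.784 F3919
G1 X27.331 Y106.717
G1 X49.264 Y114.662
G1 X57.209 Y92.729
M5
G0 X9.983 Y110.011
M3 S228
G1 X34.967 Y110.011 F3919
G1 X34.967 Y74.124
G1 X9.983 Y74.124
G1 X9.983 Y110.011
M5
G0 X41.072 Y120.394
M3 S228
G1 X37.156 Y126.656 F3919
G1 X31.480 Y132.323
G1 X25.024 Y137.235
G1 X18.766 Y141.236
G1 X13.684 Y144.167
G1 X10.758 Y145.870
G1 X10.966 Y146.187
G1 X15.286 Y144.960
M5
G0 X22.818 Y164.430
M3 S228
G1 X55.942 Y164.430 F3919
G1 X55.942 Y52.546
G1 X22.818 Y52.546
G1 X22.818 Y164.430
M5

viewBox `0 0 69.506 243.140` with mm width/height → 1 unit = 1 mm. Flip: y_m = 243.140 − y_svg.

**Shape 1** — `<polyline>` open polyline, stroke `#0000ff` → engrave (S228, F3919). Machine vertices: (10.522,197.958) → (33.716,129.261) → (55.603,181.224) → (26.350,100.362). Open path.

**Shape 2** — `<line>` line segment, stroke `#ff00ff` → cut (S865, F1035). Machine vertices: (42.039,153.251) → (41.708,39.292). Open path.

**Shape 3** — `<polygon>` regular polygon, stroke `#0000ff` → engrave (S228, F3919). Machine vertices: (57.209,92.729) → (35.276,84.784) → (27.331,106.717) → (49.264,114.662) → (57.209,92.729). Closed: final G1 returns to the first vertex.

**Shape 4** — `<path>` rectangle, stroke `#0000ff` → engrave (S228, F3919). Machine vertices: (9.983,110.011) → (34.967,110.011) → (34.967,74.124) → (9.983,74.124) → (9.983,110.011). Closed: final G1 returns to the first vertex.

**Shape 5** — `<path>` cubic bezier, stroke `#0000ff` → engrave (S228, F3919). Control points (SVG): P0=(41.072,122.746), P1=(33.844,105.393), P2=(-2.588,92.709), P3=(15.286,98.180); sampled at t=k/8. Machine vertices: (41.072,120.394) → (37.156,126.656) → (31.480,132.323) → (25.024,137.235) → (18.766,141.236) → (13.684,144.167) → (10.758,145.870) → (10.966,146.187) → (15.286,144.960). Open path.

**Shape 6** — `<polygon>` rectangle, stroke `#0000ff` → engrave (S228, F3919). Machine vertices: (22.818,164.430) → (55.942,164.430) → (55.942,52.546) → (22.818,52.546) → (22.818,164.430). Closed: final G1 returns to the first vertex.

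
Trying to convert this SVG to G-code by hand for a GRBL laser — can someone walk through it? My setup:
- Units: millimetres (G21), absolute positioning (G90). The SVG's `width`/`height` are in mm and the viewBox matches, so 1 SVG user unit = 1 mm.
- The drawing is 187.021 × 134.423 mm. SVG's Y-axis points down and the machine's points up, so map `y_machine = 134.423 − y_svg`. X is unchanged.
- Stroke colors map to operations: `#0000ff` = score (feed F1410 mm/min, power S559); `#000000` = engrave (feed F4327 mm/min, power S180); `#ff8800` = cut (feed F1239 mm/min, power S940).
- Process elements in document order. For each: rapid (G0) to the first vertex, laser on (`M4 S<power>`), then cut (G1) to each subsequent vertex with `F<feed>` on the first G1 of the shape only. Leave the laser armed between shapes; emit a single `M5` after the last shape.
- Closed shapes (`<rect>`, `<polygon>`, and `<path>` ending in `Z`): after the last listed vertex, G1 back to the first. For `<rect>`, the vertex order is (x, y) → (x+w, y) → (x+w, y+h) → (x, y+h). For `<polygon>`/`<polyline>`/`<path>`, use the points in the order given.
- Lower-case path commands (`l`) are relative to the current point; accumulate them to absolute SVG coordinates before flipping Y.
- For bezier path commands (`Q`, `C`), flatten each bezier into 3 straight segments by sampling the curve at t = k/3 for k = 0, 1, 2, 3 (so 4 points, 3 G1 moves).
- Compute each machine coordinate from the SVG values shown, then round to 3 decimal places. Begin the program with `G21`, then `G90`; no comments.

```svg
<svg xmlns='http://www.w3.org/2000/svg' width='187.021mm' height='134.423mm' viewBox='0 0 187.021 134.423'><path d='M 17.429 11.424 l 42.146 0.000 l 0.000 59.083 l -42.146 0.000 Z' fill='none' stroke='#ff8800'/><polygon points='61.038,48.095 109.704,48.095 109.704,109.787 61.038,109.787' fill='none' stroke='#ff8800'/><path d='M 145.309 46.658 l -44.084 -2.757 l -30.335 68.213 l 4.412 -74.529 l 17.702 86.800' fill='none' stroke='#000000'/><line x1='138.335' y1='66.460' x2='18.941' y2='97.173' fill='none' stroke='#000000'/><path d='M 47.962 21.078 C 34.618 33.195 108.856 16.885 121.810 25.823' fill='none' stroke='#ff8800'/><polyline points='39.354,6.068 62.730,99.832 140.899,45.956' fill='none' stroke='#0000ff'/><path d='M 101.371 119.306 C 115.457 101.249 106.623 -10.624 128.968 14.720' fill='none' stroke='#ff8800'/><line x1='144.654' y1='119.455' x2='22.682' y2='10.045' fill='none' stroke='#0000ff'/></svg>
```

Since the viewBox matches the mm dimensions, user units are millimetres directly. The only transform is the Y-flip y_m = 134.423 − y_svg.

Shape 1 is a rectangle drawn with `<path>`. Its stroke #ff8800 means cut at S940, F1239. After flipping Y the toolpath is (17.429,122.999) → (59.575,122.999) → (59.575,63.916) → (17.429,63.916) → (17.429,122.999), returning to the start.

Shape 2 is a rectangle drawn with `<polygon>`. Its stroke #ff8800 means cut at S940, F1239. After flipping Y the toolpath is (61.038,86.328) → (109.704,86.328) → (109.704,24.636) → (61.038,24.636) → (61.038,86.328), returning to the start.

Shape 3 is a open polyline drawn with `<path>`. Its stroke #000000 means engrave at S180, F4327. After flipping Y the toolpath is (145.309,87.765) → (101.225,90.522) → (70.890,22.309) → (75.302,96.838) → (93.004,10.038).

Shape 4 is a line segment drawn with `<line>`. Its stroke #000000 means engrave at S180, F4327. After flipping Y the toolpath is (138.335,67.963) → (18.941,37.250).

Shape 5 is a cubic bezier drawn with `<path>`. Its stroke #ff8800 means cut at S940, F1239. After flipping Y the toolpath is (47.962,113.345) → (58.298,108.716) → (93.942,111.110) → (121.810,108.600).

Shape 6 is a open polyline drawn with `<polyline>`. Its stroke #0000ff means score at S559, F1410. After flipping Y the toolpath is (39.354,128.355) → (62.730,34.591) → (140.899,88.467).

Shape 7 is a cubic bezier drawn with `<path>`. Its stroke #ff8800 means cut at S940, F1239. After flipping Y the toolpath is (101.371,15.117) → (109.821,55.889) → (115.012,107.865) → (128.968,119.703).

Shape 8 is a line segment drawn with `<line>`. Its stroke #0000ff means score at S559, F1410. After flipping Y the toolpath is (144.654,14.968) → (22.682,124.378).

G21
G90
G0 X17.429 Y122.999
M4 S940
G1 X59.575 Y122.999 F1239
G1 X59.575 Y63.916
G1 X17.429 Y63.916
G1 X17.429 Y122.999
G0 X61.038 Y86.328
M4 S940
G1 X109.704 Y86.328 F1239
G1 X109.704 Y24.636
G1 X61.038 Y24.636
G1 X61.038 Y86.328
G0 X145.309 Y87.765
M4 S180
G1 X101.225 Y90.522 F4327
G1 X70.890 Y22.309
G1 X75.302 Y96.838
G1 X93.004 Y10.038
G0 X138.335 Y67.963
M4 S180
G1 X18.941 Y37.250 F4327
G0 X47.962 Y113.345
M4 S940
G1 X58.298 Y108.716 F1239
G1 X93.942 Y111.110
G1 X121.810 Y108.600
G0 X39.354 Y128.355
M4 S559
G1 X62.730 Y34.591 F1410
G1 X140.899 Y88.467
G0 X101.371 Y15.117
M4 S940
G1 X109.821 Y55.889 F1239
G1 X115.012 Y107.865
G1 X128.968 Y119.703
G0 X144.654 Y14.968
M4 S559
G1 X22.682 Y124.378 F1410
M5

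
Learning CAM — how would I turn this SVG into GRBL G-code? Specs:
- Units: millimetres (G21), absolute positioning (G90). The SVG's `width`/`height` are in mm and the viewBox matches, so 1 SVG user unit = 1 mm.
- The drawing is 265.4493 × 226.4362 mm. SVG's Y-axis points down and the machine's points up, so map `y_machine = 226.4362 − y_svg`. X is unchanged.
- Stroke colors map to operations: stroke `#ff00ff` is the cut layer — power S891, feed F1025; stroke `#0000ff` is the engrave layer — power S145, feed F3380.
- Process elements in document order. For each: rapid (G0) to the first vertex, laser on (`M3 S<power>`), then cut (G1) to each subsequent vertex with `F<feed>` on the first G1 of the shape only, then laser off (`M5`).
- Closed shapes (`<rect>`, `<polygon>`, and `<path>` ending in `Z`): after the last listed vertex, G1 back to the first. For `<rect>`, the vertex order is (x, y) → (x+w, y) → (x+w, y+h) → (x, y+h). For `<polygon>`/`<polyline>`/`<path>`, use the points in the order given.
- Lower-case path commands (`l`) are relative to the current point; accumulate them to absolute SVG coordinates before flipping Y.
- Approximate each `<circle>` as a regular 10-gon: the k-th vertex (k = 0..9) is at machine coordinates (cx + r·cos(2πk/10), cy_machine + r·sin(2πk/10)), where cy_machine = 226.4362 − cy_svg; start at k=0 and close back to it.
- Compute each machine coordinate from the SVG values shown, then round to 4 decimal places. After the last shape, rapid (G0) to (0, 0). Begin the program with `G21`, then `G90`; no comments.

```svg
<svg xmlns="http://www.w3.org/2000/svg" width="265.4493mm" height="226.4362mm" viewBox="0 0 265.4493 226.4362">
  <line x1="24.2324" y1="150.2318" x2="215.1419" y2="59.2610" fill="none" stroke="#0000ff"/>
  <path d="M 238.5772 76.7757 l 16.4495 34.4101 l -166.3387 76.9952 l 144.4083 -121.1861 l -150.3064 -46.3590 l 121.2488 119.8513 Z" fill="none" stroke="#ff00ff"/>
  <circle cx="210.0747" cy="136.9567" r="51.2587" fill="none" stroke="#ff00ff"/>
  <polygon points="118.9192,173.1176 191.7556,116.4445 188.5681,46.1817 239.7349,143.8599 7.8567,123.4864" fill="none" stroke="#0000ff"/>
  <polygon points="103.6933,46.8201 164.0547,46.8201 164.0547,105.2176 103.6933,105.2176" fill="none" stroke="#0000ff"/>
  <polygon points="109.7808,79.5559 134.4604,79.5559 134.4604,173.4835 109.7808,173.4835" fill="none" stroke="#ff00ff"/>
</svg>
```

G21
G90
G0 X24.2324 Y76.2044
M3 S145
G1 X215.1419 Y167.1752 F3380
M5
G0 X238.5772 Y149.6605
M3 S891
G1 X255.0267 Y115.2504 F1025
G1 X88.6880 Y38.2552
G1 X233.0963 Y159.4413
G1 X82.7899 Y205.8003
G1 X204.0387 Y85.9490
G1 X238.5772 Y149.6605
M5
G0 X261.3334 Y89.4795
M3 S891
G1 X251.5439 Y119.6086 F1025
G1 X225.9145 Y138.2294
G1 X194.2349 Y138.2294
G1 X168.6055 Y119.6086
G1 X158.8160 Y89.4795
G1 X168.6055 Y59.3504
G1 X194.2349 Y40.7296
G1 X225.9145 Y40.7296
G1 X251.5439 Y59.3504
G1 X261.3334 Y89.4795
M5
G0 X118.9192 Y53.3186
M3 S145
G1 X191.7556 Y109.9917 F3380
G1 X188.5681 Y180.2545
G1 X239.7349 Y82.5763
G1 X7.8567 Y102.9498
G1 X118.9192 Y53.3186
M5
G0 X103.6933 Y179.6161
M3 S145
G1 X164.0547 Y179.6161 F3380
G1 X164.0547 Y121.2186
G1 X103.6933 Y121.2186
G1 X103.6933 Y179.6161
M5
G0 X109.7808 Y146.8803
M3 S891
G1 X134.4604 Y146.8803 F1025
G1 X134.4604 Y52.9527
G1 X109.7808 Y52.9527
G1 X109.7808 Y146.8803
M5
G0 X0.0000 Y0.0000

Since the viewBox matches the mm dimensions, user units are millimetres directly. The only transform is the Y-flip y_m = 226.4362 − y_svg.

Shape 1 is a line segment drawn with `<line>`. Its stroke #0000ff means engrave at S145, F3380. After flipping Y the toolpath is (24.2324,76.2044) → (215.1419,167.1752).

Shape 2 is a closed polygon drawn with `<path>`. Its stroke #ff00ff means cut at S891, F1025. After flipping Y the toolpath is (238.5772,149.6605) → (255.0267,115.2504) → (88.6880,38.2552) → (233.0963,159.4413) → (82.7899,205.8003) → (204.0387,85.9490) → (238.5772,149.6605), returning to the start.

Shape 3 is a circle drawn with `<circle>`. Its stroke #ff00ff means cut at S891, F1025. After flipping Y the toolpath is (261.3334,89.4795) → (251.5439,119.6086) → (225.9145,138.2294) → (194.2349,138.2294) → (168.6055,119.6086) → (158.8160,89.4795) → (168.6055,59.3504) → (194.2349,40.7296) → (225.9145,40.7296) → (251.5439,59.3504) → (261.3334,89.4795), returning to the start.

Shape 4 is a closed polygon drawn with `<polygon>`. Its stroke #0000ff means engrave at S145, F3380. After flipping Y the toolpath is (118.9192,53.3186) → (191.7556,109.9917) → (188.5681,180.2545) → (239.7349,82.5763) → (7.8567,102.9498) → (118.9192,53.3186), returning to the start.

Shape 5 is a rectangle drawn with `<polygon>`. Its stroke #0000ff means engrave at S145, F3380. After flipping Y the toolpath is (103.6933,179.6161) → (164.0547,179.6161) → (164.0547,121.2186) → (103.6933,121.2186) → (103.6933,179.6161), returning to the start.

Shape 6 is a rectangle drawn with `<polygon>`. Its stroke #ff00ff means cut at S891, F1025. After flipping Y the toolpath is (109.7808,146.8803) → (134.4604,146.8803) → (134.4604,52.9527) → (109.7808,52.9527) → (109.7808,146.8803), returning to the start.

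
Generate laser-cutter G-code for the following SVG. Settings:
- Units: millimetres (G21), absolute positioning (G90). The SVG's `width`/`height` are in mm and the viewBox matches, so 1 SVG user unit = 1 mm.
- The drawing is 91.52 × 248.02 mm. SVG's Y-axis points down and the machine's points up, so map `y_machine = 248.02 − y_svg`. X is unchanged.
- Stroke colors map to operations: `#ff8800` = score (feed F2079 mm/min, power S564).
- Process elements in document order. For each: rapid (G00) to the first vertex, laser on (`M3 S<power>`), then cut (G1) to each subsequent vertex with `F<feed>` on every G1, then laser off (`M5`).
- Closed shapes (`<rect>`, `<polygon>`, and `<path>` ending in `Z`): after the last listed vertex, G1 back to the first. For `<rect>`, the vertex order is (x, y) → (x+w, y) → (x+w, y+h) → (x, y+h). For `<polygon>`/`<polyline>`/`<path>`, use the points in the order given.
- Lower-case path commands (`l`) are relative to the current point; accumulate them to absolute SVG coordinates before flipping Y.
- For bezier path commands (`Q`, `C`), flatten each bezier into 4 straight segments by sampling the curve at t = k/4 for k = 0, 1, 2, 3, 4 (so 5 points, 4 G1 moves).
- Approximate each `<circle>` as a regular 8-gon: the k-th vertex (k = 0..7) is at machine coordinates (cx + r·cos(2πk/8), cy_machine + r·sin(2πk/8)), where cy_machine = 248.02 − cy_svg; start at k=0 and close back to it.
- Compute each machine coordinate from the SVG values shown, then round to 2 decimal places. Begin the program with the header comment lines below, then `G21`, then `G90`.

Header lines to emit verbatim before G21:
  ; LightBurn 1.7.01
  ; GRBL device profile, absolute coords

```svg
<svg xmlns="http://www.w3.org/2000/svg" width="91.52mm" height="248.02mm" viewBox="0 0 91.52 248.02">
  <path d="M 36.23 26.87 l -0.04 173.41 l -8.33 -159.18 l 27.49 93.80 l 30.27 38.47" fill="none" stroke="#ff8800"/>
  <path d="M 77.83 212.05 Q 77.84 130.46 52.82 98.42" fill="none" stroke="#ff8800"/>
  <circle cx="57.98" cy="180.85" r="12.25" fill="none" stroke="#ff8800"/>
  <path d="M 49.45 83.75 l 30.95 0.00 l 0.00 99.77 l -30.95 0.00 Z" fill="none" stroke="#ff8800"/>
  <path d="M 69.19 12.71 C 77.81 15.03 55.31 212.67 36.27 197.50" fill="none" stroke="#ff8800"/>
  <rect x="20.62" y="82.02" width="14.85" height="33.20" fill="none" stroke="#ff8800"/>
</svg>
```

viewBox `0 0 91.52 248.02` with mm width/height → 1 unit = 1 mm. Flip: y_m = 248.02 − y_svg.

**Shape 1** — `<path>` open polyline, stroke `#ff8800` → score (S564, F2079). Machine vertices: (36.23,221.15) → (36.19,47.74) → (27.86,206.92) → (55.35,113.12) → (85.62,74.65). Open path.

**Shape 2** — `<path>` quadratic bezier, stroke `#ff8800` → score (S564, F2079). Control points (SVG): P0=(77.83,212.05), P1=(77.84,130.46), P2=(52.82,98.42); sampled at t=k/4. Machine vertices: (77.83,35.97) → (76.27,73.67) → (71.58,105.17) → (63.77,130.48) → (52.82,149.60). Open path.

**Shape 3** — `<circle>` circle, stroke `#ff8800` → score (S564, F2079). Machine vertices: (70.23,67.17) → (66.64,75.83) → (57.98,79.42) → (49.32,75.83) → (45.73,67.17) → (49.32,58.51) → (57.98,54.92) → (66.64,58.51) → (70.23,67.17). Closed: final G1 returns to the first vertex.

**Shape 4** — `<path>` rectangle, stroke `#ff8800` → score (S564, F2079). Machine vertices: (49.45,164.27) → (80.40,164.27) → (80.40,64.50) → (49.45,64.50) → (49.45,164.27). Closed: final G1 returns to the first vertex.

**Shape 5** — `<path>` cubic bezier, stroke `#ff8800` → score (S564, F2079). Control points (SVG): P0=(69.19,12.71), P1=(77.81,15.03), P2=(55.31,212.67), P3=(36.27,197.50); sampled at t=k/4. Machine vertices: (69.19,235.31) → (70.36,203.32) → (63.10,136.36) → (50.66,72.67) → (36.27,50.52). Open path.

**Shape 6** — `<rect>` rectangle, stroke `#ff8800` → score (S564, F2079). Machine vertices: (20.62,166.00) → (35.47,166.00) → (35.47,132.80) → (20.62,132.80) → (20.62,166.00). Closed: final G1 returns to the first vertex.

; LightBurn 1.7.01
; GRBL device profile, absolute coords
G21
G90
G00 X36.23 Y221.15
M3 S564
G1 X36.19 Y47.74 F2079
G1 X27.86 Y206.92 F2079
G1 X55.35 Y113.12 F2079
G1 X85.62 Y74.65 F2079
M5
G00 X77.83 Y35.97
M3 S564
G1 X76.27 Y73.67 F2079
G1 X71.58 Y105.17 F2079
G1 X63.77 Y130.48 F2079
G1 X52.82 Y149.60 F2079
M5
G00 X70.23 Y67.17
M3 S564
G1 X66.64 Y75.83 F2079
G1 X57.98 Y79.42 F2079
G1 X49.32 Y75.83 F2079
G1 X45.73 Y67.17 F2079
G1 X49.32 Y58.51 F2079
G1 X57.98 Y54.92 F2079
G1 X66.64 Y58.51 F2079
G1 X70.23 Y67.17 F2079
M5
G00 X49.45 Y164.27
M3 S564
G1 X80.40 Y164.27 F2079
G1 X80.40 Y64.50 F2079
G1 X49.45 Y64.50 F2079
G1 X49.45 Y164.27 F2079
M5
G00 X69.19 Y235.31
M3 S564
G1 X70.36 Y203.32 F2079
G1 X63.10 Y136.36 F2079
G1 X50.66 Y72.67 F2079
G1 X36.27 Y50.52 F2079
M5
G00 X20.62 Y166.00
M3 S564
G1 X35.47 Y166.00 F2079
G1 X35.47 Y132.80 F2079
G1 X20.62 Y132.80 F2079
G1 X20.62 Y166.00 F2079
M5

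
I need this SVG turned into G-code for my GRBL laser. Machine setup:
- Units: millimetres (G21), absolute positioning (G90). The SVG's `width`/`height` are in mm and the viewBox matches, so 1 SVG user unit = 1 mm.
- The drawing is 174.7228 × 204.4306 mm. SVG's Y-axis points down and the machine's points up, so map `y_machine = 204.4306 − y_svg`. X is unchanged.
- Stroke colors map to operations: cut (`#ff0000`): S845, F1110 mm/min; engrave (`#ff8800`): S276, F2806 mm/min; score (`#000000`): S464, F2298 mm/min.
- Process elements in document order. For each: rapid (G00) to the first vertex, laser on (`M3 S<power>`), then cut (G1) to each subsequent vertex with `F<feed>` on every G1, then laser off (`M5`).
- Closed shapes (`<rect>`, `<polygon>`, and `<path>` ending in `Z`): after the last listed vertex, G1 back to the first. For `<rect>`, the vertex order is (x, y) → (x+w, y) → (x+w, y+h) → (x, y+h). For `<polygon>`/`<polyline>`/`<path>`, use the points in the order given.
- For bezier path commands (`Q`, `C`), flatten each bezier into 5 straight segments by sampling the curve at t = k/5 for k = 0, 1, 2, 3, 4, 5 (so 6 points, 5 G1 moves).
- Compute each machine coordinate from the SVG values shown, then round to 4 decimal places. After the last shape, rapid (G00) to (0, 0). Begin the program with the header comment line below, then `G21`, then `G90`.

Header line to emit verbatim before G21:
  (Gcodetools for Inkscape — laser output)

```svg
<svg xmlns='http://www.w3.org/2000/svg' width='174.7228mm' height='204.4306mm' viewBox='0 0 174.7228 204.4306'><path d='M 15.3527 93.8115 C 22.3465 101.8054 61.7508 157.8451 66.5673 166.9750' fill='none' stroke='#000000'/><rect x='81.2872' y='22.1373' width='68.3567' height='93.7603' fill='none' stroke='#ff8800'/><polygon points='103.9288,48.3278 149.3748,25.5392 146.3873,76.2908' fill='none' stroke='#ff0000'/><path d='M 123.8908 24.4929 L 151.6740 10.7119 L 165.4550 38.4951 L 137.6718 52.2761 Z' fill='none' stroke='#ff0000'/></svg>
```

viewBox `0 0 174.7228 204.4306` with mm width/height → 1 unit = 1 mm. Flip: y_m = 204.4306 − y_svg.

**Shape 1** — `<path>` cubic bezier, stroke `#000000` → score (S464, F2298). Control points (SVG): P0=(15.3527,93.8115), P1=(22.3465,101.8054), P2=(61.7508,157.8451), P3=(66.5673,166.9750); sampled at t=k/5. Machine vertices: (15.3527,110.6191) → (22.9023,100.8169) → (35.0144,84.0416) → (48.4732,64.8510) → (60.0629,47.8031) → (66.5673,37.4556). Open path.

**Shape 2** — `<rect>` rectangle, stroke `#ff8800` → engrave (S276, F2806). Machine vertices: (81.2872,182.2933) → (149.6439,182.2933) → (149.6439,88.5330) → (81.2872,88.5330) → (81.2872,182.2933). Closed: final G1 returns to the first vertex.

**Shape 3** — `<polygon>` regular polygon, stroke `#ff0000` → cut (S845, F1110). Machine vertices: (103.9288,156.1028) → (149.3748,178.8914) → (146.3873,128.1398) → (103.9288,156.1028). Closed: final G1 returns to the first vertex.

**Shape 4** — `<path>` regular polygon, stroke `#ff0000` → cut (S845, F1110). Machine vertices: (123.8908,179.9377) → (151.6740,193.7187) → (165.4550,165.9355) → (137.6718,152.1545) → (123.8908,179.9377). Closed: final G1 returns to the first vertex.

(Gcodetools for Inkscape — laser output)
G21
G90
G00 X15.3527 Y110.6191
M3 S464
G1 X22.9023 Y100.8169 F2298
G1 X35.0144 Y84.0416 F2298
G1 X48.4732 Y64.8510 F2298
G1 X60.0629 Y47.8031 F2298
G1 X66.5673 Y37.4556 F2298
M5
G00 X81.2872 Y182.2933
M3 S276
G1 X149.6439 Y182.2933 F2806
G1 X149.6439 Y88.5330 F2806
G1 X81.2872 Y88.5330 F2806
G1 X81.2872 Y182.2933 F2806
M5
G00 X103.9288 Y156.1028
M3 S845
G1 X149.3748 Y178.8914 F1110
G1 X146.3873 Y128.1398 F1110
G1 X103.9288 Y156.1028 F1110
M5
G00 X123.8908 Y179.9377
M3 S845
G1 X151.6740 Y193.7187 F1110
G1 X165.4550 Y165.9355 F1110
G1 X137.6718 Y152.1545 F1110
G1 X123.8908 Y179.9377 F1110
M5
G00 X0.0000 Y0.0000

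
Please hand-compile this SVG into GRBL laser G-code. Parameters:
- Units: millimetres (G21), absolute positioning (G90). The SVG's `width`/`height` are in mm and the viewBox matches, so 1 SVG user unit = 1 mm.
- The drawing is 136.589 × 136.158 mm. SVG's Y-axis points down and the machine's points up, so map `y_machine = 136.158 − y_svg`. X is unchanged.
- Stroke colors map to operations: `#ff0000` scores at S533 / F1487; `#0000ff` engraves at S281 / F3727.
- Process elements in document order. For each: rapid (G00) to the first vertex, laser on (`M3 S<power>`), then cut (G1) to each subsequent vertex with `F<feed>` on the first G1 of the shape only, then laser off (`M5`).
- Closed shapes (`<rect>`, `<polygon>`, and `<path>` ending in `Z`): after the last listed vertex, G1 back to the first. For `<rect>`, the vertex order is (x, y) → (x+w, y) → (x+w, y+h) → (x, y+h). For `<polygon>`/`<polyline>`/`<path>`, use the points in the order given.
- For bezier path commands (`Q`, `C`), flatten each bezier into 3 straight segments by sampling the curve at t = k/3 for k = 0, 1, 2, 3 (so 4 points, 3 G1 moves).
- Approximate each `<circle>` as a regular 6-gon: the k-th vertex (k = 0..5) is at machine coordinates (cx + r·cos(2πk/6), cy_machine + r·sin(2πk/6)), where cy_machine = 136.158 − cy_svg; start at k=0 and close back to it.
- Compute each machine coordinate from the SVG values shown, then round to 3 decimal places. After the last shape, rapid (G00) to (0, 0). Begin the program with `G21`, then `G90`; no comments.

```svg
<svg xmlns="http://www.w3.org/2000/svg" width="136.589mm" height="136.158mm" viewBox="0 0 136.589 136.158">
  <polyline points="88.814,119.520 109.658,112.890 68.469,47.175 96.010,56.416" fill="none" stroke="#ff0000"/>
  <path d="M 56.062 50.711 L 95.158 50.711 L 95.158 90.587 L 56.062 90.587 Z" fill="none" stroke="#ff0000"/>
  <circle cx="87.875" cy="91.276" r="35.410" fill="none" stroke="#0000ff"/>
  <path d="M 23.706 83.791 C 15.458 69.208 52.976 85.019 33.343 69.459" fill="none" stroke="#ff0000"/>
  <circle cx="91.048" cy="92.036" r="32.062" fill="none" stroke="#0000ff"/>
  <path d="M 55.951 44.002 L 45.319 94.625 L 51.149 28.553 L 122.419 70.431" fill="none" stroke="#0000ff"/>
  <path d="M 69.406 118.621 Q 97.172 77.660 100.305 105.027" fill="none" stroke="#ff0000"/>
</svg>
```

G21
G90
G00 X88.814 Y16.638
M3 S533
G1 X109.658 Y23.268 F1487
G1 X68.469 Y88.983
G1 X96.010 Y79.742
M5
G00 X56.062 Y85.447
M3 S533
G1 X95.158 Y85.447 F1487
G1 X95.158 Y45.571
G1 X56.062 Y45.571
G1 X56.062 Y85.447
M5
G00 X123.285 Y44.882
M3 S281
G1 X105.580 Y75.548 F3727
G1 X70.170 Y75.548
G1 X52.465 Y44.882
G1 X70.170 Y14.216
G1 X105.580 Y14.216
G1 X123.285 Y44.882
M5
G00 X23.706 Y52.367
M3 S533
G1 X26.902 Y59.106 F1487
G1 X37.737 Y59.308
G1 X33.343 Y66.699
M5
G00 X123.110 Y44.122
M3 S281
G1 X107.079 Y71.889 F3727
G1 X75.017 Y71.889
G1 X58.986 Y44.122
G1 X75.017 Y16.355
G1 X107.079 Y16.355
G1 X123.110 Y44.122
M5
G00 X55.951 Y92.156
M3 S281
G1 X45.319 Y41.533 F3727
G1 X51.149 Y107.605
G1 X122.419 Y65.727
M5
G00 X69.406 Y17.537
M3 S533
G1 X85.180 Y37.252 F1487
G1 X95.479 Y41.784
G1 X100.305 Y31.131
M5
G00 X0.000 Y0.000

Since the viewBox matches the mm dimensions, user units are millimetres directly. The only transform is the Y-flip y_m = 136.158 − y_svg.

Shape 1 is a open polyline drawn with `<polyline>`. Its stroke #ff0000 means score at S533, F1487. After flipping Y the toolpath is (88.814,16.638) → (109.658,23.268) → (68.469,88.983) → (96.010,79.742).

Shape 2 is a rectangle drawn with `<path>`. Its stroke #ff0000 means score at S533, F1487. After flipping Y the toolpath is (56.062,85.447) → (95.158,85.447) → (95.158,45.571) → (56.062,45.571) → (56.062,85.447), returning to the start.

Shape 3 is a circle drawn with `<circle>`. Its stroke #0000ff means engrave at S281, F3727. After flipping Y the toolpath is (123.285,44.882) → (105.580,75.548) → (70.170,75.548) → (52.465,44.882) → (70.170,14.216) → (105.580,14.216) → (123.285,44.882), returning to the start.

Shape 4 is a cubic bezier drawn with `<path>`. Its stroke #ff0000 means score at S533, F1487. After flipping Y the toolpath is (23.706,52.367) → (26.902,59.106) → (37.737,59.308) → (33.343,66.699).

Shape 5 is a circle drawn with `<circle>`. Its stroke #0000ff means engrave at S281, F3727. After flipping Y the toolpath is (123.110,44.122) → (107.079,71.889) → (75.017,71.889) → (58.986,44.122) → (75.017,16.355) → (107.079,16.355) → (123.110,44.122), returning to the start.

Shape 6 is a open polyline drawn with `<path>`. Its stroke #0000ff means engrave at S281, F3727. After flipping Y the toolpath is (55.951,92.156) → (45.319,41.533) → (51.149,107.605) → (122.419,65.727).

Shape 7 is a quadratic bezier drawn with `<path>`. Its stroke #ff0000 means score at S533, F1487. After flipping Y the toolpath is (69.406,17.537) → (85.180,37.252) → (95.479,41.784) → (100.305,31.131).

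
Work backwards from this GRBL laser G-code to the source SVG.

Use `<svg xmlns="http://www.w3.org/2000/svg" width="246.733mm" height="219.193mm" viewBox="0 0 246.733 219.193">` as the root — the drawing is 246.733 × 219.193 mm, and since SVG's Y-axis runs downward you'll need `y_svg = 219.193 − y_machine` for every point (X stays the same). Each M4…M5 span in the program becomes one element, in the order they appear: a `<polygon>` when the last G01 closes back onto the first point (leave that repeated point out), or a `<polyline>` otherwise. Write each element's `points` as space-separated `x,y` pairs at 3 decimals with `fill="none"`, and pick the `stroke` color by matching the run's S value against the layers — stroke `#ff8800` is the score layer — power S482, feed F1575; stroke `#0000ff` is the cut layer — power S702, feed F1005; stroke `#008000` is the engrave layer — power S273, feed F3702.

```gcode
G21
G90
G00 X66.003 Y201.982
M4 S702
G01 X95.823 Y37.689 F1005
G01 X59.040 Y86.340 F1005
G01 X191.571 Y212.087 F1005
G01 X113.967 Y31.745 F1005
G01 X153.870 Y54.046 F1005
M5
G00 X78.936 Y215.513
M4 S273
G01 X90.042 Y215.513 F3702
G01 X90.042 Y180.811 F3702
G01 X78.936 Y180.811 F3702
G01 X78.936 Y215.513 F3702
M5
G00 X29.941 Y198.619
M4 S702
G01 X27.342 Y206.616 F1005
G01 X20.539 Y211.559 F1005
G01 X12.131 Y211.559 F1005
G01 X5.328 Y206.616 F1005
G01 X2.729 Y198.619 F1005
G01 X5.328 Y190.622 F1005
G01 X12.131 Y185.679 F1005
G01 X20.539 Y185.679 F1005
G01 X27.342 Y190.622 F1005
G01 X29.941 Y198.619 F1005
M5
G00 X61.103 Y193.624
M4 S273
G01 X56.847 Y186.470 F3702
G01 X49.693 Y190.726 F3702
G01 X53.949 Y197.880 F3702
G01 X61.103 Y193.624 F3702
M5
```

Each laser-on run becomes one SVG element. Flip Y back into SVG space with y_svg = 219.193 − y_machine.

Run 1: the run's S702 means `#0000ff` (cut). The run is open, so emit a `<polyline>` with points (Y-flipped): 66.003,17.211 95.823,181.504 59.040,132.853 191.571,7.106 113.967,187.448 153.870,165.147.

Run 2: the run's S273 means `#008000` (engrave). The run returns to its start, so emit a `<polygon>` with points (Y-flipped): 78.936,3.680 90.042,3.680 90.042,38.382 78.936,38.382.

Run 3: S702 ⇒ cut layer `#0000ff`. The run returns to its start, so emit a `<polygon>` with points (Y-flipped): 29.941,20.574 27.342,12.577 20.539,7.634 12.131,7.634 5.328,12.577 2.729,20.574 5.328,28.571 12.131,33.514 20.539,33.514 27.342,28.571.

Run 4: S273 ⇒ engrave layer `#008000`. The run returns to its start, so emit a `<polygon>` with points (Y-flipped): 61.103,25.569 56.847,32.723 49.693,28.467 53.949,21.313.

<svg xmlns="http://www.w3.org/2000/svg" width="246.733mm" height="219.193mm" viewBox="0 0 246.733 219.193">
  <polyline points="66.003,17.211 95.823,181.504 59.040,132.853 191.571,7.106 113.967,187.448 153.870,165.147" fill="none" stroke="#0000ff"/>
  <polygon points="78.936,3.680 90.042,3.680 90.042,38.382 78.936,38.382" fill="none" stroke="#008000"/>
  <polygon points="29.941,20.574 27.342,12.577 20.539,7.634 12.131,7.634 5.328,12.577 2.729,20.574 5.328,28.571 12.131,33.514 20.539,33.514 27.342,28.571" fill="none" stroke="#0000ff"/>
  <polygon points="61.103,25.569 56.847,32.723 49.693,28.467 53.949,21.313" fill="none" stroke="#008000"/>
</svg>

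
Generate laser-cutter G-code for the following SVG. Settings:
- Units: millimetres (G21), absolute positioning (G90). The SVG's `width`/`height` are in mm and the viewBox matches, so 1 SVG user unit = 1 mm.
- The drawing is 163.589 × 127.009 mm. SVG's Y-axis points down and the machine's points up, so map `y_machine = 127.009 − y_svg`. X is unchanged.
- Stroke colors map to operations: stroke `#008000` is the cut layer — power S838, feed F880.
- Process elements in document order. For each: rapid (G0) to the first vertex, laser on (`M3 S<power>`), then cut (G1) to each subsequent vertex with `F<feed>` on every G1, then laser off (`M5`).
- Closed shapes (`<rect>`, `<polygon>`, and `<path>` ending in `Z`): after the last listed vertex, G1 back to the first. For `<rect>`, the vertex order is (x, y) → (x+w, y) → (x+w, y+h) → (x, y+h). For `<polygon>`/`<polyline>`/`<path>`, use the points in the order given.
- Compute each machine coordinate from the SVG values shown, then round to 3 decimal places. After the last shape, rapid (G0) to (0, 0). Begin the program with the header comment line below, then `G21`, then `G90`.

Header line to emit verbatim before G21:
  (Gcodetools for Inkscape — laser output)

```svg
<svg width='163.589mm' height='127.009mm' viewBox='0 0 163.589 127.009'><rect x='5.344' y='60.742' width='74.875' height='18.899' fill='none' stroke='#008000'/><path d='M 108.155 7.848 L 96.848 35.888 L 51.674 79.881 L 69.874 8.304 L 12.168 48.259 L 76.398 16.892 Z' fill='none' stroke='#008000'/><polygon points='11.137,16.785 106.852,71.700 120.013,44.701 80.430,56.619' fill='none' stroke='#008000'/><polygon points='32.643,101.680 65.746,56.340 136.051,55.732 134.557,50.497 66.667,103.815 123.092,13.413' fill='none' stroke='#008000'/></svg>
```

(Gcodetools for Inkscape — laser output)
G21
G90
G0 X5.344 Y66.267
M3 S838
G1 X80.219 Y66.267 F880
G1 X80.219 Y47.368 F880
G1 X5.344 Y47.368 F880
G1 X5.344 Y66.267 F880
M5
G0 X108.155 Y119.161
M3 S838
G1 X96.848 Y91.121 F880
G1 X51.674 Y47.128 F880
G1 X69.874 Y118.705 F880
G1 X12.168 Y78.750 F880
G1 X76.398 Y110.117 F880
G1 X108.155 Y119.161 F880
M5
G0 X11.137 Y110.224
M3 S838
G1 X106.852 Y55.309 F880
G1 X120.013 Y82.308 F880
G1 X80.430 Y70.390 F880
G1 X11.137 Y110.224 F880
M5
G0 X32.643 Y25.329
M3 S838
G1 X65.746 Y70.669 F880
G1 X136.051 Y71.277 F880
G1 X134.557 Y76.512 F880
G1 X66.667 Y23.194 F880
G1 X123.092 Y113.596 F880
G1 X32.643 Y25.329 F880
M5
G0 X0.000 Y0.000

Since the viewBox matches the mm dimensions, user units are millimetres directly. The only transform is the Y-flip y_m = 127.009 − y_svg.

Shape 1 is a rectangle drawn with `<rect>`. Its stroke #008000 means cut at S838, F880. After flipping Y the toolpath is (5.344,66.267) → (80.219,66.267) → (80.219,47.368) → (5.344,47.368) → (5.344,66.267), returning to the start.

Shape 2 is a closed polygon drawn with `<path>`. Its stroke #008000 means cut at S838, F880. After flipping Y the toolpath is (108.155,119.161) → (96.848,91.121) → (51.674,47.128) → (69.874,118.705) → (12.168,78.750) → (76.398,110.117) → (108.155,119.161), returning to the start.

Shape 3 is a closed polygon drawn with `<polygon>`. Its stroke #008000 means cut at S838, F880. After flipping Y the toolpath is (11.137,110.224) → (106.852,55.309) → (120.013,82.308) → (80.430,70.390) → (11.137,110.224), returning to the start.

Shape 4 is a closed polygon drawn with `<polygon>`. Its stroke #008000 means cut at S838, F880. After flipping Y the toolpath is (32.643,25.329) → (65.746,70.669) → (136.051,71.277) → (134.557,76.512) → (66.667,23.194) → (123.092,113.596) → (32.643,25.329), returning to the start.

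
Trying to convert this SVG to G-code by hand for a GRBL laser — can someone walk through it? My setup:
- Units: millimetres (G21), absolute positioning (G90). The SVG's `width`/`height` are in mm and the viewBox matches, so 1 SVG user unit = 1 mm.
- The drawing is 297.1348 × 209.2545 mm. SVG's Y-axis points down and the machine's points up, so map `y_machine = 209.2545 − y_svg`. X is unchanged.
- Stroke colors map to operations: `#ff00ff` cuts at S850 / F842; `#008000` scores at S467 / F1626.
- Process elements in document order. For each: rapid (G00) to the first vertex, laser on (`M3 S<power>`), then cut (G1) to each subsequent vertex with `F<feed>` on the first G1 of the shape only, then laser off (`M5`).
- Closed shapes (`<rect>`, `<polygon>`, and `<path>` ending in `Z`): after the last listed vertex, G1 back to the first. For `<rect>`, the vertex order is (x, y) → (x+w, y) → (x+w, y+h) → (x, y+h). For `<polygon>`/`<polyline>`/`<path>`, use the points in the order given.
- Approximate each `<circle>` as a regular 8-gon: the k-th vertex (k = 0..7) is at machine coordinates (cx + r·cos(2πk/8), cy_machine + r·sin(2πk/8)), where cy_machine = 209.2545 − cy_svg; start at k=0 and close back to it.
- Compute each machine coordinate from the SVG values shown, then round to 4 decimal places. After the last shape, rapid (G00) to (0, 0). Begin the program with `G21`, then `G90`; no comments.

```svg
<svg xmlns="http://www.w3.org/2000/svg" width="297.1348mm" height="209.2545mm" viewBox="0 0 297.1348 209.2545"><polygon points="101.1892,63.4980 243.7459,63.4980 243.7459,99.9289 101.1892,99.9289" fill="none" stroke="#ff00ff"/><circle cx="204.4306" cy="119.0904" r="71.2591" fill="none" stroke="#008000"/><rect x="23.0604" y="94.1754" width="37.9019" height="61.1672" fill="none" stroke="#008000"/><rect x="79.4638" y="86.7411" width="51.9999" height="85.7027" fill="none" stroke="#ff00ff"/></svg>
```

G21
G90
G00 X101.1892 Y145.7565
M3 S850
G1 X243.7459 Y145.7565 F842
G1 X243.7459 Y109.3256
G1 X101.1892 Y109.3256
G1 X101.1892 Y145.7565
M5
G00 X275.6897 Y90.1641
M3 S467
G1 X254.8184 Y140.5519 F1626
G1 X204.4306 Y161.4232
G1 X154.0428 Y140.5519
G1 X133.1715 Y90.1641
G1 X154.0428 Y39.7763
G1 X204.4306 Y18.9050
G1 X254.8184 Y39.7763
G1 X275.6897 Y90.1641
M5
G00 X23.0604 Y115.0791
M3 S467
G1 X60.9623 Y115.0791 F1626
G1 X60.9623 Y53.9119
G1 X23.0604 Y53.9119
G1 X23.0604 Y115.0791
M5
G00 X79.4638 Y122.5134
M3 S850
G1 X131.4637 Y122.5134 F842
G1 X131.4637 Y36.8107
G1 X79.4638 Y36.8107
G1 X79.4638 Y122.5134
M5
G00 X0.0000 Y0.0000

1 u = 1 mm; y_m = 209.2545 − y.

[1] `<polygon>` rectangle, #ff00ff→cut S850 F842: (101.1892,145.7565) → (243.7459,145.7565) → (243.7459,109.3256) → (101.1892,109.3256) → (101.1892,145.7565) (closed)

[2] `<circle>` circle, #008000→score S467 F1626: (275.6897,90.1641) → (254.8184,140.5519) → (204.4306,161.4232) → (154.0428,140.5519) → (133.1715,90.1641) → (154.0428,39.7763) → (204.4306,18.9050) → (254.8184,39.7763) → (275.6897,90.1641) (closed)

[3] `<rect>` rectangle, #008000→score S467 F1626: (23.0604,115.0791) → (60.9623,115.0791) → (60.9623,53.9119) → (23.0604,53.9119) → (23.0604,115.0791) (closed)

[4] `<rect>` rectangle, #ff00ff→cut S850 F842: (79.4638,122.5134) → (131.4637,122.5134) → (131.4637,36.8107) → (79.4638,36.8107) → (79.4638,122.5134) (closed)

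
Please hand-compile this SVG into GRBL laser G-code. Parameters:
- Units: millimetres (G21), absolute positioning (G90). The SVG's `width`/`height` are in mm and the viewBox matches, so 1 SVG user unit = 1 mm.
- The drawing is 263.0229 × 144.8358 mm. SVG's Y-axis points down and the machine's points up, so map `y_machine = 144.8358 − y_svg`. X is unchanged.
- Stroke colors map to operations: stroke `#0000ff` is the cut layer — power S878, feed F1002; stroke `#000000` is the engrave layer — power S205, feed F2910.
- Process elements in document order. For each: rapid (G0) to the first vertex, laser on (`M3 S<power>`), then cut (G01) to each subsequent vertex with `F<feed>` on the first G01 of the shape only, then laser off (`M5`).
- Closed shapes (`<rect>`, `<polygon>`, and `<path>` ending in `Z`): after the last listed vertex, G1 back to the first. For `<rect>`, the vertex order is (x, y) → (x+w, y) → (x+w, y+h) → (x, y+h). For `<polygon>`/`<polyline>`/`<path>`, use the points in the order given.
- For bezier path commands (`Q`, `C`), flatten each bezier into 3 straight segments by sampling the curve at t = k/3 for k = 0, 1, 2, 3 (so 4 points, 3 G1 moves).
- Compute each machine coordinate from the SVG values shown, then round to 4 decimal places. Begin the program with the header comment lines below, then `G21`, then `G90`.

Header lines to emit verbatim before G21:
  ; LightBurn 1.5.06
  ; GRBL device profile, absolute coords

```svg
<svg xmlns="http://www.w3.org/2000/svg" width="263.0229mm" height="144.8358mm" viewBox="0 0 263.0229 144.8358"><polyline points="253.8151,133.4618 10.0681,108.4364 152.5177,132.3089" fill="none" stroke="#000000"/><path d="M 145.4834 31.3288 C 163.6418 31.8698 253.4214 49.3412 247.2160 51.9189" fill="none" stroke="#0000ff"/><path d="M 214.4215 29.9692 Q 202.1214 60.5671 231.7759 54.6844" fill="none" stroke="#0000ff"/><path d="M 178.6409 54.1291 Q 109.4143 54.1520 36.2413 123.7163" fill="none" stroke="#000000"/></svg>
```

1 u = 1 mm; y_m = 144.8358 − y.

[1] `<polyline>` open polyline, #000000→engrave S205 F2910: (253.8151,11.3740) → (10.0681,36.3994) → (152.5177,12.5269)

[2] `<path>` cubic bezier, #0000ff→cut S878 F1002: (145.4834,113.5070) → (181.3079,108.5012) → (227.6340,99.2805) → (247.2160,92.9169)

[3] `<path>` quadratic bezier, #0000ff→cut S878 F1002: (214.4215,114.8666) → (210.8831,98.5214) → (216.6679,90.2830) → (231.7759,90.1514)

[4] `<path>` quadratic bezier, #000000→engrave S205 F2910: (178.6409,90.7067) → (132.0513,82.9646) → (84.5848,59.7689) → (36.2413,21.1195)

; LightBurn 1.5.06
; GRBL device profile, absolute coords
G21
G90
G0 X253.8151 Y11.3740
M3 S205
G01 X10.0681 Y36.3994 F2910
G01 X152.5177 Y12.5269
M5
G0 X145.4834 Y113.5070
M3 S878
G01 X181.3079 Y108.5012 F1002
G01 X227.6340 Y99.2805
G01 X247.2160 Y92.9169
M5
G0 X214.4215 Y114.8666
M3 S878
G01 X210.8831 Y98.5214 F1002
G01 X216.6679 Y90.2830
G01 X231.7759 Y90.1514
M5
G0 X178.6409 Y90.7067
M3 S205
G01 X132.0513 Y82.9646 F2910
G01 X84.5848 Y59.7689
G01 X36.2413 Y21.1195
M5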